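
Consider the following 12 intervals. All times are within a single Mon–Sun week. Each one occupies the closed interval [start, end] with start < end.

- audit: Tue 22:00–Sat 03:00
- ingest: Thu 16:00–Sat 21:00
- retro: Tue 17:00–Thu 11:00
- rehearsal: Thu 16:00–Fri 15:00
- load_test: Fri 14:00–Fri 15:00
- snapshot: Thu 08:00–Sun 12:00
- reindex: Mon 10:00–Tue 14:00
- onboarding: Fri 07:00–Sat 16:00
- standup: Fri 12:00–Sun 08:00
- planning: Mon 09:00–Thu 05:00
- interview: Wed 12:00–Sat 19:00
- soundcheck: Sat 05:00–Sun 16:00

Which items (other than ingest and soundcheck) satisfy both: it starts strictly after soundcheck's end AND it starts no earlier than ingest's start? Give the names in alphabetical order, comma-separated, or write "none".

none

Conditions: its start is strictly after soundcheck's end (X.start > Sun 16:00) AND its start is no earlier than ingest's start (X.start >= Thu 16:00).
audit: start Tue 22:00 > Sun 16:00? ✗; start Tue 22:00 >= Thu 16:00? ✗ → no.
interview: start Wed 12:00 > Sun 16:00? ✗; start Wed 12:00 >= Thu 16:00? ✗ → no.
load_test: start Fri 14:00 > Sun 16:00? ✗; start Fri 14:00 >= Thu 16:00? ✓ → no.
onboarding: start Fri 07:00 > Sun 16:00? ✗; start Fri 07:00 >= Thu 16:00? ✓ → no.
planning: start Mon 09:00 > Sun 16:00? ✗; start Mon 09:00 >= Thu 16:00? ✗ → no.
rehearsal: start Thu 16:00 > Sun 16:00? ✗; start Thu 16:00 >= Thu 16:00? ✓ → no.
reindex: start Mon 10:00 > Sun 16:00? ✗; start Mon 10:00 >= Thu 16:00? ✗ → no.
retro: start Tue 17:00 > Sun 16:00? ✗; start Tue 17:00 >= Thu 16:00? ✗ → no.
snapshot: start Thu 08:00 > Sun 16:00? ✗; start Thu 08:00 >= Thu 16:00? ✗ → no.
standup: start Fri 12:00 > Sun 16:00? ✗; start Fri 12:00 >= Thu 16:00? ✓ → no.
Result: none.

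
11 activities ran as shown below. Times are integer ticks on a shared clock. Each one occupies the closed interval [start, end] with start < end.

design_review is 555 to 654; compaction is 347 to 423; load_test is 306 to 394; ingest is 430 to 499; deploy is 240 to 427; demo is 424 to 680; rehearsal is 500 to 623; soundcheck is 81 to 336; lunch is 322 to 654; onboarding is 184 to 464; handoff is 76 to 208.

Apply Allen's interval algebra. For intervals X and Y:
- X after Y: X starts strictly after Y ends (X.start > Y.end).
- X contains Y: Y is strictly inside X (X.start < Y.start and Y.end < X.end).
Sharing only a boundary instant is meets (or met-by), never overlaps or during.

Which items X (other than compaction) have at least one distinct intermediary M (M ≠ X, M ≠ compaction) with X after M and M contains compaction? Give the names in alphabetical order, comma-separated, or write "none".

Target compaction = [347, 423].
Intermediaries M with M contains compaction: deploy, lunch, onboarding.
Via deploy — items with X after deploy: design_review, ingest, rehearsal.
Via lunch — items with X after lunch: none.
Via onboarding — items with X after onboarding: design_review, rehearsal.
Union: design_review, ingest, rehearsal.

design_review, ingest, rehearsal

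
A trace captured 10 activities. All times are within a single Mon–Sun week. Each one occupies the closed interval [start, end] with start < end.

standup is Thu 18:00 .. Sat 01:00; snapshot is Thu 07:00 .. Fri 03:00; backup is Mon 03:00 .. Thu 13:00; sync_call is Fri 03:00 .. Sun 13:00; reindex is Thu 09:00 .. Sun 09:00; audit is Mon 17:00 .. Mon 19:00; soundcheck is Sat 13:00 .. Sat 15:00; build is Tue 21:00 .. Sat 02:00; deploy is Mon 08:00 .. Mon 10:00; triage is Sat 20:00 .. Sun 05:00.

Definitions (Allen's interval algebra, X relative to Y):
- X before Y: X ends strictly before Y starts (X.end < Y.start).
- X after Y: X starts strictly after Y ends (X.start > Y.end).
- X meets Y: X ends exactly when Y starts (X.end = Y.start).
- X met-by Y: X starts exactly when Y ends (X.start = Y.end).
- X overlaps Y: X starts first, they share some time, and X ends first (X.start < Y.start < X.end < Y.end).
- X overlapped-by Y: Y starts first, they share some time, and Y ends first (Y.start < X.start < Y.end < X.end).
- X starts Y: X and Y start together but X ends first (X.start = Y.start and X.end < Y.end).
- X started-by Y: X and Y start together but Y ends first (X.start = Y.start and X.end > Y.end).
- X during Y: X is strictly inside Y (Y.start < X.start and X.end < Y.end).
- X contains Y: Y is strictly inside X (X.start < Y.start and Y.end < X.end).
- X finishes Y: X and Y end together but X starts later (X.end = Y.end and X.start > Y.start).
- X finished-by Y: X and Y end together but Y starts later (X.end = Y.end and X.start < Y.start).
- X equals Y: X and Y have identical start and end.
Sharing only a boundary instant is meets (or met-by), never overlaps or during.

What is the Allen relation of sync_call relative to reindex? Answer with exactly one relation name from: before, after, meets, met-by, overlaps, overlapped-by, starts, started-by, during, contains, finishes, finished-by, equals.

overlapped-by

sync_call = [Fri 03:00, Sun 13:00]; reindex = [Thu 09:00, Sun 09:00].
Compare endpoints: sync_call.start > reindex.start, sync_call.start < reindex.end, sync_call.end > reindex.start, sync_call.end > reindex.end.
That pattern is 'overlapped-by'.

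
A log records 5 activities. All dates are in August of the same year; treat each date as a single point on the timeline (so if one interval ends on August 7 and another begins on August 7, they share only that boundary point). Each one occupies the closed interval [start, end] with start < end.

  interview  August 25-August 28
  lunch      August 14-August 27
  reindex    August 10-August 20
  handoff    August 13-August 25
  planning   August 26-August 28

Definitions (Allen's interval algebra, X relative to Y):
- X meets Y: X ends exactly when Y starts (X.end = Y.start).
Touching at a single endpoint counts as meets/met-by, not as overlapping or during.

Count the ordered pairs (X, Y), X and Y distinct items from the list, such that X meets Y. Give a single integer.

1

Checking all 20 ordered pairs for relation 'meets'; matching pairs in alphabetical order:
(handoff, interview): handoff meets interview ✓
Count: 1.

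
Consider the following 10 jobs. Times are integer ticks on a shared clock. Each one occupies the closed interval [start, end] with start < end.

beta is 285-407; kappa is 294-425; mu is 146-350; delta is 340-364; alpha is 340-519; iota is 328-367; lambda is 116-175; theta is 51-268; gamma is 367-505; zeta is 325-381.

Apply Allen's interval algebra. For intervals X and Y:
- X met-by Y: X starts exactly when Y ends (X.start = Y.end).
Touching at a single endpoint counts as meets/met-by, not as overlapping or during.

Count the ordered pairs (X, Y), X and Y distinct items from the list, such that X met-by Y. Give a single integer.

Checking all 90 ordered pairs for relation 'met-by'; matching pairs in alphabetical order:
(gamma, iota): gamma met-by iota ✓
Count: 1.

1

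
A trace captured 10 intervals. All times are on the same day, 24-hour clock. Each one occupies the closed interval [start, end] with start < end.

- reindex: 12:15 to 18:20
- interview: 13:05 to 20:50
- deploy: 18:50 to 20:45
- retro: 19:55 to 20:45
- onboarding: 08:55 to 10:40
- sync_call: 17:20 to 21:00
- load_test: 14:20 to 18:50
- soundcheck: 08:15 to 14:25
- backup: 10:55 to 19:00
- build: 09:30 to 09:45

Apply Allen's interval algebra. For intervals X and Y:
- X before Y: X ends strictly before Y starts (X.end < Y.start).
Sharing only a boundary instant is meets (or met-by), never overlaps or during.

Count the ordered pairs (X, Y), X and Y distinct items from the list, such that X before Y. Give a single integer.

Checking all 90 ordered pairs for relation 'before'; matching pairs in alphabetical order:
(backup, retro): backup before retro ✓
(build, backup): build before backup ✓
(build, deploy): build before deploy ✓
(build, interview): build before interview ✓
(build, load_test): build before load_test ✓
(build, reindex): build before reindex ✓
(build, retro): build before retro ✓
(build, sync_call): build before sync_call ✓
(load_test, retro): load_test before retro ✓
(onboarding, backup): onboarding before backup ✓
(onboarding, deploy): onboarding before deploy ✓
(onboarding, interview): onboarding before interview ✓
(onboarding, load_test): onboarding before load_test ✓
(onboarding, reindex): onboarding before reindex ✓
(onboarding, retro): onboarding before retro ✓
(onboarding, sync_call): onboarding before sync_call ✓
(reindex, deploy): reindex before deploy ✓
(reindex, retro): reindex before retro ✓
(soundcheck, deploy): soundcheck before deploy ✓
(soundcheck, retro): soundcheck before retro ✓
(soundcheck, sync_call): soundcheck before sync_call ✓
Count: 21.

21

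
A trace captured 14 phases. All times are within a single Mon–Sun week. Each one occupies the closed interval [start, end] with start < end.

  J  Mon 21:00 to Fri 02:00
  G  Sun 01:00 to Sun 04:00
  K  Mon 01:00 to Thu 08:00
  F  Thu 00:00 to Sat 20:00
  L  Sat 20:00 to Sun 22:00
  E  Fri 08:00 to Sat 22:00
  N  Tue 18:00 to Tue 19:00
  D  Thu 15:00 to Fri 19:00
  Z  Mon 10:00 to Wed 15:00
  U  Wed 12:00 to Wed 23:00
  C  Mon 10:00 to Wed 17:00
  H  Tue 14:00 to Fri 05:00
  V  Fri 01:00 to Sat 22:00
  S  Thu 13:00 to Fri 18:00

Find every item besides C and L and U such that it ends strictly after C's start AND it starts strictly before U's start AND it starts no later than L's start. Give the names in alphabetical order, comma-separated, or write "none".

H, J, K, N, Z

Conditions: its end is strictly after C's start (X.end > Mon 10:00) AND its start is strictly before U's start (X.start < Wed 12:00) AND its start is no later than L's start (X.start <= Sat 20:00).
D: end Fri 19:00 > Mon 10:00? ✓; start Thu 15:00 < Wed 12:00? ✗; start Thu 15:00 <= Sat 20:00? ✓ → no.
E: end Sat 22:00 > Mon 10:00? ✓; start Fri 08:00 < Wed 12:00? ✗; start Fri 08:00 <= Sat 20:00? ✓ → no.
F: end Sat 20:00 > Mon 10:00? ✓; start Thu 00:00 < Wed 12:00? ✗; start Thu 00:00 <= Sat 20:00? ✓ → no.
G: end Sun 04:00 > Mon 10:00? ✓; start Sun 01:00 < Wed 12:00? ✗; start Sun 01:00 <= Sat 20:00? ✗ → no.
H: end Fri 05:00 > Mon 10:00? ✓; start Tue 14:00 < Wed 12:00? ✓; start Tue 14:00 <= Sat 20:00? ✓ → yes.
J: end Fri 02:00 > Mon 10:00? ✓; start Mon 21:00 < Wed 12:00? ✓; start Mon 21:00 <= Sat 20:00? ✓ → yes.
K: end Thu 08:00 > Mon 10:00? ✓; start Mon 01:00 < Wed 12:00? ✓; start Mon 01:00 <= Sat 20:00? ✓ → yes.
N: end Tue 19:00 > Mon 10:00? ✓; start Tue 18:00 < Wed 12:00? ✓; start Tue 18:00 <= Sat 20:00? ✓ → yes.
S: end Fri 18:00 > Mon 10:00? ✓; start Thu 13:00 < Wed 12:00? ✗; start Thu 13:00 <= Sat 20:00? ✓ → no.
V: end Sat 22:00 > Mon 10:00? ✓; start Fri 01:00 < Wed 12:00? ✗; start Fri 01:00 <= Sat 20:00? ✓ → no.
Z: end Wed 15:00 > Mon 10:00? ✓; start Mon 10:00 < Wed 12:00? ✓; start Mon 10:00 <= Sat 20:00? ✓ → yes.
Result: H, J, K, N, Z.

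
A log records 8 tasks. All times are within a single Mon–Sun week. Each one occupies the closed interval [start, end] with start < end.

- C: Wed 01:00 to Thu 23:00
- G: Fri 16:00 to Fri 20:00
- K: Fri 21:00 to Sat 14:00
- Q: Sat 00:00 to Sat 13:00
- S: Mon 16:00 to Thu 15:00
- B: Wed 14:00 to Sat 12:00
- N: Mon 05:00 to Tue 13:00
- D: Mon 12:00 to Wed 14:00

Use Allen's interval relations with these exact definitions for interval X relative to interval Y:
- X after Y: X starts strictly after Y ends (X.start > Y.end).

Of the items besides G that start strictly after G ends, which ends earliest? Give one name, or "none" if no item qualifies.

Target G = [Fri 16:00, Fri 20:00].
B [Wed 14:00, Sat 12:00] → contains → excluded.
C [Wed 01:00, Thu 23:00] → before → excluded.
D [Mon 12:00, Wed 14:00] → before → excluded.
K [Fri 21:00, Sat 14:00] → after → candidate.
N [Mon 05:00, Tue 13:00] → before → excluded.
Q [Sat 00:00, Sat 13:00] → after → candidate.
S [Mon 16:00, Thu 15:00] → before → excluded.
Among candidates, earliest end is Sat 13:00 → Q.

Q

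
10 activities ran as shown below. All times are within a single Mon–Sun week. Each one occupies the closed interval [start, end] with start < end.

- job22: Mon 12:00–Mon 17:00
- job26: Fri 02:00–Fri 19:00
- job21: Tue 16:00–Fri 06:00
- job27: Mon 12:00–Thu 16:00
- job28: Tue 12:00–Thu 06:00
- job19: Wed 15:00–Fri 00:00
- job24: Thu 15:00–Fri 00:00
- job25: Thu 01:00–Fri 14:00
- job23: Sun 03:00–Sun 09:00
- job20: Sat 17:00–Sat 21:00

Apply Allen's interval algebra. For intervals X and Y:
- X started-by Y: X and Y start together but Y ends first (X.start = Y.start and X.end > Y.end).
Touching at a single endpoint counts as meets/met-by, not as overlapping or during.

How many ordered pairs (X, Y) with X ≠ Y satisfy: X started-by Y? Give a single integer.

Checking all 90 ordered pairs for relation 'started-by'; matching pairs in alphabetical order:
(job27, job22): job27 started-by job22 ✓
Count: 1.

1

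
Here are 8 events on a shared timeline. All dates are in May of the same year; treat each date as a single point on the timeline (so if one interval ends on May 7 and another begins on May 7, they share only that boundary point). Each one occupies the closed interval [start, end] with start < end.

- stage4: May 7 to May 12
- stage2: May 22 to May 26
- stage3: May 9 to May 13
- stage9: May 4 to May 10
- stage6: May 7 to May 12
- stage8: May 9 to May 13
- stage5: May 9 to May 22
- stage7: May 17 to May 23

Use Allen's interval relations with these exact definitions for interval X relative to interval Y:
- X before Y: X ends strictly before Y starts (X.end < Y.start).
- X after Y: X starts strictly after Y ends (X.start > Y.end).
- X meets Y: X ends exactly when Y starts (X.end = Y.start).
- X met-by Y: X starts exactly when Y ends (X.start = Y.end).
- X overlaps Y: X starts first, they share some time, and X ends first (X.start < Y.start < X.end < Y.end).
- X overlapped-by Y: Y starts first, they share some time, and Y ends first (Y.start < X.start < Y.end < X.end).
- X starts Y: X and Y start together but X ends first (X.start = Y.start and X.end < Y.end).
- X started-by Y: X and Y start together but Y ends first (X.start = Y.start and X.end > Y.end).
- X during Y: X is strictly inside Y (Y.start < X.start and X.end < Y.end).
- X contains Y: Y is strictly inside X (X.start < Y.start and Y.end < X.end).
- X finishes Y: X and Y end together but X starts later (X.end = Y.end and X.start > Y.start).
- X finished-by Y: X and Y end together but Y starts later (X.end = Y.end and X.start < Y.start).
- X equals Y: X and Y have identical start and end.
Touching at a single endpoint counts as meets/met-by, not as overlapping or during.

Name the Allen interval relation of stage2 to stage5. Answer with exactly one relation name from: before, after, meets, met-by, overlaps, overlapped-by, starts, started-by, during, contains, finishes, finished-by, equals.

stage2 = [May 22, May 26]; stage5 = [May 9, May 22].
Compare endpoints: stage2.start > stage5.start, stage2.start = stage5.end, stage2.end > stage5.start, stage2.end > stage5.end.
That pattern is 'met-by'.

met-by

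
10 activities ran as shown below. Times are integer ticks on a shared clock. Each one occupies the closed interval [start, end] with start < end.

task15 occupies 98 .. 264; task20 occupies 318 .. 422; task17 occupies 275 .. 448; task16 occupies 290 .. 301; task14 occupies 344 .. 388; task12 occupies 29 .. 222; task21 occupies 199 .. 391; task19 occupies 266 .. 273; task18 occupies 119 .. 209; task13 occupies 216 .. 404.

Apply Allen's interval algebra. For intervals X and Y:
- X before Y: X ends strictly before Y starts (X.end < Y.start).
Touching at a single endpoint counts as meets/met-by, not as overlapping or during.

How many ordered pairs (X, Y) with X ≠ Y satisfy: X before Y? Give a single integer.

22

Checking all 90 ordered pairs for relation 'before'; matching pairs in alphabetical order:
(task12, task14): task12 before task14 ✓
(task12, task16): task12 before task16 ✓
(task12, task17): task12 before task17 ✓
(task12, task19): task12 before task19 ✓
(task12, task20): task12 before task20 ✓
(task15, task14): task15 before task14 ✓
(task15, task16): task15 before task16 ✓
(task15, task17): task15 before task17 ✓
(task15, task19): task15 before task19 ✓
(task15, task20): task15 before task20 ✓
(task16, task14): task16 before task14 ✓
(task16, task20): task16 before task20 ✓
(task18, task13): task18 before task13 ✓
(task18, task14): task18 before task14 ✓
(task18, task16): task18 before task16 ✓
(task18, task17): task18 before task17 ✓
(task18, task19): task18 before task19 ✓
(task18, task20): task18 before task20 ✓
(task19, task14): task19 before task14 ✓
(task19, task16): task19 before task16 ✓
(task19, task17): task19 before task17 ✓
(task19, task20): task19 before task20 ✓
Count: 22.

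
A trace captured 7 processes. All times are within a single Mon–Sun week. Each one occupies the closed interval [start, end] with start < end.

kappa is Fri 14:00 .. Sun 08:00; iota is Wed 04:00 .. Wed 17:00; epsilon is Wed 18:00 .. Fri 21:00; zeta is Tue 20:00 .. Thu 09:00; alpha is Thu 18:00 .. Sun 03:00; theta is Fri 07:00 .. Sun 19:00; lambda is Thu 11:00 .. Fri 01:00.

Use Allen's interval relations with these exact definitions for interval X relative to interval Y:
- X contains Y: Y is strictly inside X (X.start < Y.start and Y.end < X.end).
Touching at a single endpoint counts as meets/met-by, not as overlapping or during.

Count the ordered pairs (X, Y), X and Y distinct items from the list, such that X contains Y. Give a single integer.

Checking all 42 ordered pairs for relation 'contains'; matching pairs in alphabetical order:
(epsilon, lambda): epsilon contains lambda ✓
(theta, kappa): theta contains kappa ✓
(zeta, iota): zeta contains iota ✓
Count: 3.

3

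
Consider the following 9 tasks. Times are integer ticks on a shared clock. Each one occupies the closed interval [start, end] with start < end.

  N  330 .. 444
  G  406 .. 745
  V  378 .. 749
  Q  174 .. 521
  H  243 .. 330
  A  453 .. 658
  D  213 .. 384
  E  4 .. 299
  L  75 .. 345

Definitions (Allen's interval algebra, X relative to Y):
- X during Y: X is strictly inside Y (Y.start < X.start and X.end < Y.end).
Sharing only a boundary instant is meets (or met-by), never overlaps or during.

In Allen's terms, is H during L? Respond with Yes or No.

Yes

H = [243, 330], L = [75, 345].
Actual relation of H to L: during.
Asked whether 'during' holds → Yes.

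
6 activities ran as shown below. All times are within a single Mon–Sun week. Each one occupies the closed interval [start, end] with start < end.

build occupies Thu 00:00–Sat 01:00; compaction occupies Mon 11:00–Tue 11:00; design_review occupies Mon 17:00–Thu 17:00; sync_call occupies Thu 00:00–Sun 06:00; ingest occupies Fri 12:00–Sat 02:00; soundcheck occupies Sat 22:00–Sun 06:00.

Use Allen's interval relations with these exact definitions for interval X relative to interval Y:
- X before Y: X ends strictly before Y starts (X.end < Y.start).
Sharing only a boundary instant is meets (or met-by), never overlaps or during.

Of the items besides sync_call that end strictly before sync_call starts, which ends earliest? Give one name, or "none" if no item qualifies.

Target sync_call = [Thu 00:00, Sun 06:00].
build [Thu 00:00, Sat 01:00] → starts → excluded.
compaction [Mon 11:00, Tue 11:00] → before → candidate.
design_review [Mon 17:00, Thu 17:00] → overlaps → excluded.
ingest [Fri 12:00, Sat 02:00] → during → excluded.
soundcheck [Sat 22:00, Sun 06:00] → finishes → excluded.
Among candidates, earliest end is Tue 11:00 → compaction.

compaction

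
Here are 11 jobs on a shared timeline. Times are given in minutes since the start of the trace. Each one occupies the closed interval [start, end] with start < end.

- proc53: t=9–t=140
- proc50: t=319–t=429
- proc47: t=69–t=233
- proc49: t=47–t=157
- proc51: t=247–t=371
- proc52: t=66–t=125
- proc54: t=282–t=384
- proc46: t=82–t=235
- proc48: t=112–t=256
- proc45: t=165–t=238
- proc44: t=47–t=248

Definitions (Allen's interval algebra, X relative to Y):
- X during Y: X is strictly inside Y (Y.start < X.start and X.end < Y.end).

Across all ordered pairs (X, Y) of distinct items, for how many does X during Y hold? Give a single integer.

Checking all 110 ordered pairs for relation 'during'; matching pairs in alphabetical order:
(proc45, proc44): proc45 during proc44 ✓
(proc45, proc48): proc45 during proc48 ✓
(proc46, proc44): proc46 during proc44 ✓
(proc47, proc44): proc47 during proc44 ✓
(proc52, proc44): proc52 during proc44 ✓
(proc52, proc49): proc52 during proc49 ✓
(proc52, proc53): proc52 during proc53 ✓
Count: 7.

7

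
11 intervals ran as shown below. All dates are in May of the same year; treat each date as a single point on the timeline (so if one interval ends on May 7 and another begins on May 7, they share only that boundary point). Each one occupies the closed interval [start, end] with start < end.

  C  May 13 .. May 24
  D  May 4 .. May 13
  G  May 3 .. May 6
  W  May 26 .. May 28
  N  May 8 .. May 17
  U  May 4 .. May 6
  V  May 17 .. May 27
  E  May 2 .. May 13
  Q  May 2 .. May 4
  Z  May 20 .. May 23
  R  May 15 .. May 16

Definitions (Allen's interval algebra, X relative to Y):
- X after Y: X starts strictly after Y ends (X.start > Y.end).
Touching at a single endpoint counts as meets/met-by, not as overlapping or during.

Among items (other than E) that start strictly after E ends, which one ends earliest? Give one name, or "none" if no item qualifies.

Target E = [May 2, May 13].
C [May 13, May 24] → met-by → excluded.
D [May 4, May 13] → finishes → excluded.
G [May 3, May 6] → during → excluded.
N [May 8, May 17] → overlapped-by → excluded.
Q [May 2, May 4] → starts → excluded.
R [May 15, May 16] → after → candidate.
U [May 4, May 6] → during → excluded.
V [May 17, May 27] → after → candidate.
W [May 26, May 28] → after → candidate.
Z [May 20, May 23] → after → candidate.
Among candidates, earliest end is May 16 → R.

R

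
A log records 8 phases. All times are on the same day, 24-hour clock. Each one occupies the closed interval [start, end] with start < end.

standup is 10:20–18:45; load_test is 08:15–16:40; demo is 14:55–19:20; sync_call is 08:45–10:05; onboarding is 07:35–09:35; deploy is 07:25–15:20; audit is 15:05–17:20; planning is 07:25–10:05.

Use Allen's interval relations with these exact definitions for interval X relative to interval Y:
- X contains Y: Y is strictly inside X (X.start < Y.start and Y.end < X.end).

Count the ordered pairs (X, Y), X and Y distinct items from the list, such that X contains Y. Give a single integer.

6

Checking all 56 ordered pairs for relation 'contains'; matching pairs in alphabetical order:
(demo, audit): demo contains audit ✓
(deploy, onboarding): deploy contains onboarding ✓
(deploy, sync_call): deploy contains sync_call ✓
(load_test, sync_call): load_test contains sync_call ✓
(planning, onboarding): planning contains onboarding ✓
(standup, audit): standup contains audit ✓
Count: 6.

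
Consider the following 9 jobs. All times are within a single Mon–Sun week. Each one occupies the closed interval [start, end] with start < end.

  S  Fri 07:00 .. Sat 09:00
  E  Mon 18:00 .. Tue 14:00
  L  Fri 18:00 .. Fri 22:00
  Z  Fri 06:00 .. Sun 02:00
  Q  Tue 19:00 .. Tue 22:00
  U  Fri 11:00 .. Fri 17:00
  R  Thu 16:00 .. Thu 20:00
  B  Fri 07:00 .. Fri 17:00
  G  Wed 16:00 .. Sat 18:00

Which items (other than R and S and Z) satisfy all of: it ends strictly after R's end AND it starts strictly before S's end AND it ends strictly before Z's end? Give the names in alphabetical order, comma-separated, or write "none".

B, G, L, U

Conditions: its end is strictly after R's end (X.end > Thu 20:00) AND its start is strictly before S's end (X.start < Sat 09:00) AND its end is strictly before Z's end (X.end < Sun 02:00).
B: end Fri 17:00 > Thu 20:00? ✓; start Fri 07:00 < Sat 09:00? ✓; end Fri 17:00 < Sun 02:00? ✓ → yes.
E: end Tue 14:00 > Thu 20:00? ✗; start Mon 18:00 < Sat 09:00? ✓; end Tue 14:00 < Sun 02:00? ✓ → no.
G: end Sat 18:00 > Thu 20:00? ✓; start Wed 16:00 < Sat 09:00? ✓; end Sat 18:00 < Sun 02:00? ✓ → yes.
L: end Fri 22:00 > Thu 20:00? ✓; start Fri 18:00 < Sat 09:00? ✓; end Fri 22:00 < Sun 02:00? ✓ → yes.
Q: end Tue 22:00 > Thu 20:00? ✗; start Tue 19:00 < Sat 09:00? ✓; end Tue 22:00 < Sun 02:00? ✓ → no.
U: end Fri 17:00 > Thu 20:00? ✓; start Fri 11:00 < Sat 09:00? ✓; end Fri 17:00 < Sun 02:00? ✓ → yes.
Result: B, G, L, U.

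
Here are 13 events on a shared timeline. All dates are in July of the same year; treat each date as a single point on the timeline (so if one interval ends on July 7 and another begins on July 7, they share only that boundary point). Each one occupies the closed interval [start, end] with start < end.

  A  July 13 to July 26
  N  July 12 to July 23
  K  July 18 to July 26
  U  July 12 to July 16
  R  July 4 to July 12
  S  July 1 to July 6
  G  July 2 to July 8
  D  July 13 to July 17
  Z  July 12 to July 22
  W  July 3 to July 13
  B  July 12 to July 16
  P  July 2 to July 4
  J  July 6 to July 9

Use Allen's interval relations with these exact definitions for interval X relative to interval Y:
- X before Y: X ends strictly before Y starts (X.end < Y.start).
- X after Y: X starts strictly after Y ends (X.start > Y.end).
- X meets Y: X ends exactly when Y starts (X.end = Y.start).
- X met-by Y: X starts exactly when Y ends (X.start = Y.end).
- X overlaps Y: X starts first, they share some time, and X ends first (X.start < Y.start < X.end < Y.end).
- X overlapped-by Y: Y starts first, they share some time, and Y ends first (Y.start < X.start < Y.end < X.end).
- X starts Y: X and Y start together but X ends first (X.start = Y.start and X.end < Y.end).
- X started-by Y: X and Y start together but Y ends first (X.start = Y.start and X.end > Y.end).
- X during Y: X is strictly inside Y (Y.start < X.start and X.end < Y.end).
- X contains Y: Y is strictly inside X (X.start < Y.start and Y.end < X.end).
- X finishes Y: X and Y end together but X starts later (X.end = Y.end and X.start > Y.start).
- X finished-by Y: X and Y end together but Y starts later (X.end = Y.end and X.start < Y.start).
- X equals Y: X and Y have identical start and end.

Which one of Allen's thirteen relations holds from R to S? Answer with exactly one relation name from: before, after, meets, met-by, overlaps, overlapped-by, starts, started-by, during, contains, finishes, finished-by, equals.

R = [July 4, July 12]; S = [July 1, July 6].
Compare endpoints: R.start > S.start, R.start < S.end, R.end > S.start, R.end > S.end.
That pattern is 'overlapped-by'.

overlapped-by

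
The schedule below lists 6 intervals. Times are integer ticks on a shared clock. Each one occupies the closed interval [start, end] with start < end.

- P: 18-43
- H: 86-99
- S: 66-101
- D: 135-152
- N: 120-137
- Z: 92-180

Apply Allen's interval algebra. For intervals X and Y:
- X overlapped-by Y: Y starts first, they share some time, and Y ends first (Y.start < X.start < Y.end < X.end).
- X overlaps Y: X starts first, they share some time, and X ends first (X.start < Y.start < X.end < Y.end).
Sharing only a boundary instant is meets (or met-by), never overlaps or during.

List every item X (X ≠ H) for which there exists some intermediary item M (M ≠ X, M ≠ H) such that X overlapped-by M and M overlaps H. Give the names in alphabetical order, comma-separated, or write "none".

none

Target H = [86, 99].
Intermediaries M with M overlaps H: none.
Union: none.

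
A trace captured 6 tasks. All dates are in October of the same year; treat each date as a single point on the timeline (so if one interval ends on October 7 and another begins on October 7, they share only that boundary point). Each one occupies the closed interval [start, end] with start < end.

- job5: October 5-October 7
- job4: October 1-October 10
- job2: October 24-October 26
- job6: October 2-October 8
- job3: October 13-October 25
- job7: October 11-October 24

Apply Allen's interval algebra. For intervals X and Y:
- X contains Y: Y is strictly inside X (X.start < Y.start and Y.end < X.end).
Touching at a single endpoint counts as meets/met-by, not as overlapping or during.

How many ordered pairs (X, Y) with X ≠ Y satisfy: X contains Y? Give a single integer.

Checking all 30 ordered pairs for relation 'contains'; matching pairs in alphabetical order:
(job4, job5): job4 contains job5 ✓
(job4, job6): job4 contains job6 ✓
(job6, job5): job6 contains job5 ✓
Count: 3.

3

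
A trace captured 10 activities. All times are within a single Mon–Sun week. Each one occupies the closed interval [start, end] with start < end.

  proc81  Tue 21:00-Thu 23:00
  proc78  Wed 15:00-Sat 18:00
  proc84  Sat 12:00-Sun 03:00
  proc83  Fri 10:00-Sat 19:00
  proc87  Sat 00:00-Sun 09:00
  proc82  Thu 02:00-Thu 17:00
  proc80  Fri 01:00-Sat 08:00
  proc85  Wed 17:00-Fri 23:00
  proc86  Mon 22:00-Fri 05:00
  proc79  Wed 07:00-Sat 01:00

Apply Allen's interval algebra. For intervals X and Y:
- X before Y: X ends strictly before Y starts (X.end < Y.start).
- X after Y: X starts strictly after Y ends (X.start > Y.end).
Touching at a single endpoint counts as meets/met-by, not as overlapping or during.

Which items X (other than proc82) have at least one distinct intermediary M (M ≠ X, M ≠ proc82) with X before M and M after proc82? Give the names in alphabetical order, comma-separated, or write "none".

Target proc82 = [Thu 02:00, Thu 17:00].
Intermediaries M with M after proc82: proc80, proc83, proc84, proc87.
Via proc80 — items with X before proc80: proc81.
Via proc83 — items with X before proc83: proc81, proc86.
Via proc84 — items with X before proc84: proc79, proc80, proc81, proc85, proc86.
Via proc87 — items with X before proc87: proc81, proc85, proc86.
Union: proc79, proc80, proc81, proc85, proc86.

proc79, proc80, proc81, proc85, proc86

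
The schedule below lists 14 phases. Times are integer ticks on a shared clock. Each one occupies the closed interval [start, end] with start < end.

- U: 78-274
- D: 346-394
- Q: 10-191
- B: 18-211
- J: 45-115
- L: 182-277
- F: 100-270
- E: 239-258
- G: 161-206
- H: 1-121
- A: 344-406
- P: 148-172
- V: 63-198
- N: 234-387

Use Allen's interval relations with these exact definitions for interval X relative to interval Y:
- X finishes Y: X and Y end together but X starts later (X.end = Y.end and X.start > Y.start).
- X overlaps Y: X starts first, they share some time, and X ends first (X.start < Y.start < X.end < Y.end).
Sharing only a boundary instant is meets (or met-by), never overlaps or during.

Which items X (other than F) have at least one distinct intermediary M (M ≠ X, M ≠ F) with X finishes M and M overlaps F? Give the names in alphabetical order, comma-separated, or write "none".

none

Target F = [100, 270].
Intermediaries M with M overlaps F: B, H, J, Q, V.
Via B — items with X finishes B: none.
Via H — items with X finishes H: none.
Via J — items with X finishes J: none.
Via Q — items with X finishes Q: none.
Via V — items with X finishes V: none.
Union: none.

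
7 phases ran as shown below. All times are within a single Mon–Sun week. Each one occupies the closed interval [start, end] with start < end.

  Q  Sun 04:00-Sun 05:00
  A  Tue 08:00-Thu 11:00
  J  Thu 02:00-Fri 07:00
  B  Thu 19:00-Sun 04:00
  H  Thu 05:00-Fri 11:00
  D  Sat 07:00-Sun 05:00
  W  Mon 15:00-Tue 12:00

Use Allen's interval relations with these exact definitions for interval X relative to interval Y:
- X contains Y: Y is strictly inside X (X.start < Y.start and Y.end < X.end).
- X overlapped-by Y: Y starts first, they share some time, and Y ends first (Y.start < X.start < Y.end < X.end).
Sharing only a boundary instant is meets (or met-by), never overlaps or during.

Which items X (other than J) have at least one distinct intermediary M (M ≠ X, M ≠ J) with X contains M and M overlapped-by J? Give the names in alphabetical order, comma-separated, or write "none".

Target J = [Thu 02:00, Fri 07:00].
Intermediaries M with M overlapped-by J: B, H.
Via B — items with X contains B: none.
Via H — items with X contains H: none.
Union: none.

none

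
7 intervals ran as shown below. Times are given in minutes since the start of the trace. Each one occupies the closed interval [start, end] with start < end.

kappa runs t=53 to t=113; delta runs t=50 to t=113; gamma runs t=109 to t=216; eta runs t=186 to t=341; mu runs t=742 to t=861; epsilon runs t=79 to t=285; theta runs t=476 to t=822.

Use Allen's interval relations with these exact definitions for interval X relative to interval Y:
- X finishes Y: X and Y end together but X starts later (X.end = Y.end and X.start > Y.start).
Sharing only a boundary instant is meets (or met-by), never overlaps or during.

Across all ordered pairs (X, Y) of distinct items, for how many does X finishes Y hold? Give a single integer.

1

Checking all 42 ordered pairs for relation 'finishes'; matching pairs in alphabetical order:
(kappa, delta): kappa finishes delta ✓
Count: 1.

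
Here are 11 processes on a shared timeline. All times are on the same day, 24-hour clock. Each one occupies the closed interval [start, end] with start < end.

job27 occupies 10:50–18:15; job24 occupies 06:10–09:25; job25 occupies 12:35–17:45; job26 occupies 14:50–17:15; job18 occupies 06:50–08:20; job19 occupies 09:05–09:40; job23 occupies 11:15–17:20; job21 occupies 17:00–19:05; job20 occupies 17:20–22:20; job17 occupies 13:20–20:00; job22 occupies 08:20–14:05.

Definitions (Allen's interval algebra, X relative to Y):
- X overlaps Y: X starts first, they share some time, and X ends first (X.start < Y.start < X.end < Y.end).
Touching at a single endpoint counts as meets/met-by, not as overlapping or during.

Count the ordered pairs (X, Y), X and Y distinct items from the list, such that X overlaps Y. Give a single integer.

18

Checking all 110 ordered pairs for relation 'overlaps'; matching pairs in alphabetical order:
(job17, job20): job17 overlaps job20 ✓
(job21, job20): job21 overlaps job20 ✓
(job22, job17): job22 overlaps job17 ✓
(job22, job23): job22 overlaps job23 ✓
(job22, job25): job22 overlaps job25 ✓
(job22, job27): job22 overlaps job27 ✓
(job23, job17): job23 overlaps job17 ✓
(job23, job21): job23 overlaps job21 ✓
(job23, job25): job23 overlaps job25 ✓
(job24, job19): job24 overlaps job19 ✓
(job24, job22): job24 overlaps job22 ✓
(job25, job17): job25 overlaps job17 ✓
(job25, job20): job25 overlaps job20 ✓
(job25, job21): job25 overlaps job21 ✓
(job26, job21): job26 overlaps job21 ✓
(job27, job17): job27 overlaps job17 ✓
(job27, job20): job27 overlaps job20 ✓
(job27, job21): job27 overlaps job21 ✓
Count: 18.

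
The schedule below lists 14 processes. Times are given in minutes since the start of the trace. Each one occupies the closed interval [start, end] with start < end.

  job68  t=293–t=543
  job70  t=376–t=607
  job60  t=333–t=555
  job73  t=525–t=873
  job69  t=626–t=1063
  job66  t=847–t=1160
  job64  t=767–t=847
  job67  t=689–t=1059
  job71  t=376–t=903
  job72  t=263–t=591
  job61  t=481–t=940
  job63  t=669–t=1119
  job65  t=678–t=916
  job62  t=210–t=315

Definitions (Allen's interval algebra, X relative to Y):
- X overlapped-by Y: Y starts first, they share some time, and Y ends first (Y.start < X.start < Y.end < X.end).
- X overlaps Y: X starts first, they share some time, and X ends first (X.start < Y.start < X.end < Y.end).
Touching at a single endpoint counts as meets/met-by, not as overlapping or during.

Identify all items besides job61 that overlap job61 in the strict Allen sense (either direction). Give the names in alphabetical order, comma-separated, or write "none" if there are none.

job60, job63, job66, job67, job68, job69, job70, job71, job72

Target job61 = [t=481, t=940].
job60 [t=333, t=555] → overlaps → yes.
job62 [t=210, t=315] → before → no.
job63 [t=669, t=1119] → overlapped-by → yes.
job64 [t=767, t=847] → during → no.
job65 [t=678, t=916] → during → no.
job66 [t=847, t=1160] → overlapped-by → yes.
job67 [t=689, t=1059] → overlapped-by → yes.
job68 [t=293, t=543] → overlaps → yes.
job69 [t=626, t=1063] → overlapped-by → yes.
job70 [t=376, t=607] → overlaps → yes.
job71 [t=376, t=903] → overlaps → yes.
job72 [t=263, t=591] → overlaps → yes.
job73 [t=525, t=873] → during → no.
Result: job60, job63, job66, job67, job68, job69, job70, job71, job72.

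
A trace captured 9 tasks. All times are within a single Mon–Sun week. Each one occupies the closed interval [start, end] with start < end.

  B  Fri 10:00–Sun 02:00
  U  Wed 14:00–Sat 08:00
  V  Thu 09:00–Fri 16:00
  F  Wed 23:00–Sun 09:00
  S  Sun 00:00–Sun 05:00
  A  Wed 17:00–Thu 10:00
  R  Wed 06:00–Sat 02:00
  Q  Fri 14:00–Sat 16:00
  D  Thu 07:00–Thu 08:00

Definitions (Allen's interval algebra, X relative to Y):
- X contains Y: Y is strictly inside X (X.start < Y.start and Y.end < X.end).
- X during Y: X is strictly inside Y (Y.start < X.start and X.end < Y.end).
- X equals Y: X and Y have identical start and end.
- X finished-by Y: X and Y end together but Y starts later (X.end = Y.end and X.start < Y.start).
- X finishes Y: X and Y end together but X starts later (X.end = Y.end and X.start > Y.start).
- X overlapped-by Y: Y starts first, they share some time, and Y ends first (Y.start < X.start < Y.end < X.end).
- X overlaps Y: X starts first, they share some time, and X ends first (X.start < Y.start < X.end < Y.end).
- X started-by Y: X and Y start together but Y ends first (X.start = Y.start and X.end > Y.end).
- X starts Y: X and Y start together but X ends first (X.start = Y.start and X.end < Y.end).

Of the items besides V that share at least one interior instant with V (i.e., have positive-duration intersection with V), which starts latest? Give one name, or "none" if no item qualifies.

Target V = [Thu 09:00, Fri 16:00].
A [Wed 17:00, Thu 10:00] → overlaps → candidate.
B [Fri 10:00, Sun 02:00] → overlapped-by → candidate.
D [Thu 07:00, Thu 08:00] → before → excluded.
F [Wed 23:00, Sun 09:00] → contains → candidate.
Q [Fri 14:00, Sat 16:00] → overlapped-by → candidate.
R [Wed 06:00, Sat 02:00] → contains → candidate.
S [Sun 00:00, Sun 05:00] → after → excluded.
U [Wed 14:00, Sat 08:00] → contains → candidate.
Among candidates, latest start is Fri 14:00 → Q.

Q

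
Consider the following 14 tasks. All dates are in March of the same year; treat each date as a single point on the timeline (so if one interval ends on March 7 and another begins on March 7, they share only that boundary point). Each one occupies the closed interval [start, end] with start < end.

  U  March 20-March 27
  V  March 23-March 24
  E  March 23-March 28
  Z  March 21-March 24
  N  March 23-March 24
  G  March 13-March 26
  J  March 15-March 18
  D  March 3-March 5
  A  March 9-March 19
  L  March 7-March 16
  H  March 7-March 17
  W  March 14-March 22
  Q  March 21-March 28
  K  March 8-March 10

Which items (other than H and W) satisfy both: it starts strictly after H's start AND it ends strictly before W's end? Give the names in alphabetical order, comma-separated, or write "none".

A, J, K

Conditions: its start is strictly after H's start (X.start > March 7) AND its end is strictly before W's end (X.end < March 22).
A: start March 9 > March 7? ✓; end March 19 < March 22? ✓ → yes.
D: start March 3 > March 7? ✗; end March 5 < March 22? ✓ → no.
E: start March 23 > March 7? ✓; end March 28 < March 22? ✗ → no.
G: start March 13 > March 7? ✓; end March 26 < March 22? ✗ → no.
J: start March 15 > March 7? ✓; end March 18 < March 22? ✓ → yes.
K: start March 8 > March 7? ✓; end March 10 < March 22? ✓ → yes.
L: start March 7 > March 7? ✗; end March 16 < March 22? ✓ → no.
N: start March 23 > March 7? ✓; end March 24 < March 22? ✗ → no.
Q: start March 21 > March 7? ✓; end March 28 < March 22? ✗ → no.
U: start March 20 > March 7? ✓; end March 27 < March 22? ✗ → no.
V: start March 23 > March 7? ✓; end March 24 < March 22? ✗ → no.
Z: start March 21 > March 7? ✓; end March 24 < March 22? ✗ → no.
Result: A, J, K.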